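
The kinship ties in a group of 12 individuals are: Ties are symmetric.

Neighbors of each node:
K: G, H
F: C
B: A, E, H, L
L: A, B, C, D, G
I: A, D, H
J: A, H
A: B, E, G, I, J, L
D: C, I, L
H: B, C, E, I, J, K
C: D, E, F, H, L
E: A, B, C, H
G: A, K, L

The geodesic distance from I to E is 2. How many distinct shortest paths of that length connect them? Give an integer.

The shortest distance is 2. The length-2 paths are: I–A–E; I–H–E.
That gives 2 distinct shortest paths.

2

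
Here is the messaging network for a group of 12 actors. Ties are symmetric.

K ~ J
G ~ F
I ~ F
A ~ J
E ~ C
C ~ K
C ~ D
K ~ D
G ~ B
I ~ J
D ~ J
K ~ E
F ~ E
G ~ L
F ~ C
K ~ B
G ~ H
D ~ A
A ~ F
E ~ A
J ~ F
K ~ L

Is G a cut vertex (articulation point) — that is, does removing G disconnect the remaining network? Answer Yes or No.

Yes

Removing G leaves {A, B, C, D, E, F, I, J, K, and L} with no path to {H}, so the network splits into 2 components. G is a cut vertex.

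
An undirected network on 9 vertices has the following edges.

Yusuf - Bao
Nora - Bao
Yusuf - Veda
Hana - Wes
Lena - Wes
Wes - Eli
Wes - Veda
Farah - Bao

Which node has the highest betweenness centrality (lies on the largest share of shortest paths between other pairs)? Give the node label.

Unnormalized betweenness of each node: Bao:13, Eli:0, Farah:0, Hana:0, Lena:0, Nora:0, Veda:16, Wes:18, Yusuf:15.
Wes has the largest value, 18, making it the main broker — the node through which the most shortest paths run.

Wes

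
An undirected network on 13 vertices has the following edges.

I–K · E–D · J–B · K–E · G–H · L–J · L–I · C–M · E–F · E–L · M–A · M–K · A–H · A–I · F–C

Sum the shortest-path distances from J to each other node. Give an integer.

35

Distances from J: A:3, B:1, C:4, D:3, E:2, F:3, G:5, H:4, I:2, K:3, L:1, M:4.
Sum = 3 + 1 + 4 + 3 + 2 + 3 + 5 + 4 + 2 + 3 + 1 + 4 = 35.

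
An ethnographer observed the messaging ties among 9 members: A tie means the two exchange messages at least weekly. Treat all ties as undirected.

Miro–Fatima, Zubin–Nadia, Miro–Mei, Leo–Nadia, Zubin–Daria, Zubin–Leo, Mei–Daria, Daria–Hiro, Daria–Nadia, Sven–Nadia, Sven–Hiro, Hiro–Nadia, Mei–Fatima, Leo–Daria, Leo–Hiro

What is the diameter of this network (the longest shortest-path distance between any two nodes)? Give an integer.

4

Eccentricity of each node (its greatest distance to any other): Daria:2, Fatima:4, Hiro:3, Leo:3, Mei:3, Miro:4, Nadia:3, Sven:4, Zubin:3.
The maximum eccentricity is 4, realized for instance by the pair Miro–Sven via Miro – Mei – Daria – Nadia – Sven. So the diameter is 4.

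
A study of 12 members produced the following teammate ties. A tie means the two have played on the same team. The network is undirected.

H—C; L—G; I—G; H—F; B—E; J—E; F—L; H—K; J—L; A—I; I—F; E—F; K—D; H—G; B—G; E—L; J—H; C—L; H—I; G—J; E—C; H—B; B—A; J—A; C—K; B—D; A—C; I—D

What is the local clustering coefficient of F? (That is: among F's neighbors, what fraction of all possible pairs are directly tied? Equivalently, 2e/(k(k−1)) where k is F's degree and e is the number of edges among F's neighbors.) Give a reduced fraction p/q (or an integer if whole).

1/3

F's neighbors: E, H, I, and L (k = 4).
Possible neighbor pairs: C(4,2) = 6. Edges among them: E–L, H–I → e = 2.
Clustering(F) = 2/6 = 1/3.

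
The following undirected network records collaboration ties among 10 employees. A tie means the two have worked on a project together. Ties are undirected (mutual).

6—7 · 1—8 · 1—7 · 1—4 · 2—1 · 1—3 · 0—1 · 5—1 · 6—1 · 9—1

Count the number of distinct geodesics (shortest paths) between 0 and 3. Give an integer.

1

The shortest distance is 2, and the only length-2 path is 0–1–3. So there is exactly 1 shortest path.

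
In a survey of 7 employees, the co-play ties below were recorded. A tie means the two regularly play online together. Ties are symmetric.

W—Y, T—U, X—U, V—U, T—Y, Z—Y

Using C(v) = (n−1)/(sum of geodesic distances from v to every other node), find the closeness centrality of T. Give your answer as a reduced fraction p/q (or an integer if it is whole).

Distances from T: U:1, V:2, W:2, X:2, Y:1, Z:2. Sum = 10.
n = 7, so closeness = 6/10 = 3/5.

3/5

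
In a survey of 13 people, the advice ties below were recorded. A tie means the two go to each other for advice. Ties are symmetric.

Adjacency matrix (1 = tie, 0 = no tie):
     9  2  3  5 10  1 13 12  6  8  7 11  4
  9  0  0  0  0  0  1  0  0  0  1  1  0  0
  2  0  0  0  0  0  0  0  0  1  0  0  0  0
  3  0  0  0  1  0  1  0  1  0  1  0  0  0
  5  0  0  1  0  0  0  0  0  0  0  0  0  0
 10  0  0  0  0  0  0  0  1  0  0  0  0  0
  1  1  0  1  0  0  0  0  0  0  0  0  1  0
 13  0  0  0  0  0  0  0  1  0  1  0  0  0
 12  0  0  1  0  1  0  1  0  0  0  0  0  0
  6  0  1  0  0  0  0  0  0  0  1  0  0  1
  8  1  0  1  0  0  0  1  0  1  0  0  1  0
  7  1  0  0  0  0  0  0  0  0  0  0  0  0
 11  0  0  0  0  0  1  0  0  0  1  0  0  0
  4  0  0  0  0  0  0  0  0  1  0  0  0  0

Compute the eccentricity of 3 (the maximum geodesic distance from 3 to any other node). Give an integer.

3

Distances from 3: 1:1, 2:3, 4:3, 5:1, 6:2, 7:3, 8:1, 9:2, 10:2, 11:2, 12:1, 13:2.
The largest is 3 (to 7, 4, and 2), so the eccentricity of 3 is 3.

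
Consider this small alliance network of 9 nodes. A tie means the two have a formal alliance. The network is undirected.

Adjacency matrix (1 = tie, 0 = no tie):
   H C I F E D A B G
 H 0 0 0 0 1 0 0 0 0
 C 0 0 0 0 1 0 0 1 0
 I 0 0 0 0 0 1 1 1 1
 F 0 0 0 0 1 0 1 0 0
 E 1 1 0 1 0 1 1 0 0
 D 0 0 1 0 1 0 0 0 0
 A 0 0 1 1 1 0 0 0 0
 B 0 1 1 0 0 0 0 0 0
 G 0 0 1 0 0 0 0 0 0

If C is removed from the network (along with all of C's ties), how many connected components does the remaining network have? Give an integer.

C's neighbors (B and E) remain reachable from one another through other ties, so the rest of the network stays in one piece.

1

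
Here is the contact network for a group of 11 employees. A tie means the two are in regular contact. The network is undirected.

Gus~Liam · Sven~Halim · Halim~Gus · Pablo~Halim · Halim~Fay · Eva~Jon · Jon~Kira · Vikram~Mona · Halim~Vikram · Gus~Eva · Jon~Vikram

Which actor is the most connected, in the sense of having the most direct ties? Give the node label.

Degrees — Eva:2, Fay:1, Gus:3, Halim:5, Jon:3, Kira:1, Liam:1, Mona:1, Pablo:1, Sven:1, Vikram:3.
The maximum is 5, attained only by Halim.

Halim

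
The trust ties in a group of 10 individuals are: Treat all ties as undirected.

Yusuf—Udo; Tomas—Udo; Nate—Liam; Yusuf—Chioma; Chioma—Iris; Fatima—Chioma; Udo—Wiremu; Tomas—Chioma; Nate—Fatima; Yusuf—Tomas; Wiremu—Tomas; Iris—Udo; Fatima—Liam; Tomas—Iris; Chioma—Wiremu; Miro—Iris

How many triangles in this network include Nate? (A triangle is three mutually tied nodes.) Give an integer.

Nate's neighbors: Fatima and Liam.
Neighbor pairs that are themselves tied: Nate–Fatima–Liam. Each forms one triangle with Nate, for 1 in total.

1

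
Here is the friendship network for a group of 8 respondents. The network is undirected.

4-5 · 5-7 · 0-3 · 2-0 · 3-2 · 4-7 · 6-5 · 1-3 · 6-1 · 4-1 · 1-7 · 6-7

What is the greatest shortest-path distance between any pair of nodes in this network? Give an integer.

4

Eccentricity of each node (its greatest distance to any other): 0:4, 1:2, 2:4, 3:3, 4:3, 5:4, 6:3, 7:3.
The maximum eccentricity is 4, realized for instance by the pair 5–0 via 5 – 6 – 1 – 3 – 0. So the diameter is 4.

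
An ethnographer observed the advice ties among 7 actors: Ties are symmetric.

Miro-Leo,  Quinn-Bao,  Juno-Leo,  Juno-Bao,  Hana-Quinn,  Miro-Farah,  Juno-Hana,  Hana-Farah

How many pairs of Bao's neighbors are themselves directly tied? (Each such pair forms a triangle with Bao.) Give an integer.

Bao's neighbors are Juno and Quinn, but none of them are tied to each other, so no triangle contains Bao.

0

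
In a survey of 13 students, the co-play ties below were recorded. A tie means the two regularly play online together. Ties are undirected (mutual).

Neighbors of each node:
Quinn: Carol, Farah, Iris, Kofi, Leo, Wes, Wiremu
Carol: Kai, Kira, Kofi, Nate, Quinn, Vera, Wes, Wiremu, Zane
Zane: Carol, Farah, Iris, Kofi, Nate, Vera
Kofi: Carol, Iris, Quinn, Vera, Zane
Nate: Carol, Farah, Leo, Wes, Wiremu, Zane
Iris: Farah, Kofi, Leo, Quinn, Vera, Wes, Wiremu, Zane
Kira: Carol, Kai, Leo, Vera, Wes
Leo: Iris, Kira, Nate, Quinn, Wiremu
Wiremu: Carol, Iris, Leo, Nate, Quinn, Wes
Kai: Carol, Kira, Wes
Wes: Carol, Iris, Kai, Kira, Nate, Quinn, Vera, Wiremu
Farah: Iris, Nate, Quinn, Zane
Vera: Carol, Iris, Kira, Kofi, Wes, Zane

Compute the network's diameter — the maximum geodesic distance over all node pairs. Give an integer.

3

Eccentricity of each node (its greatest distance to any other): Carol:2, Farah:3, Iris:2, Kai:3, Kira:3, Kofi:2, Leo:2, Nate:2, Quinn:2, Vera:2, Wes:2, Wiremu:2, Zane:2.
The maximum eccentricity is 3, realized for instance by the pair Kira–Farah via Kira – Carol – Quinn – Farah. So the diameter is 3.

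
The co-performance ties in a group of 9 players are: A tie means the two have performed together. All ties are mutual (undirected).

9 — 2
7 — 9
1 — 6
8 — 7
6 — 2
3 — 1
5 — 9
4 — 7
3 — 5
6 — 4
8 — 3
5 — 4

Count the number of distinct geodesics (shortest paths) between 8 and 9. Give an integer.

1

The shortest distance is 2, and the only length-2 path is 8–7–9. So there is exactly 1 shortest path.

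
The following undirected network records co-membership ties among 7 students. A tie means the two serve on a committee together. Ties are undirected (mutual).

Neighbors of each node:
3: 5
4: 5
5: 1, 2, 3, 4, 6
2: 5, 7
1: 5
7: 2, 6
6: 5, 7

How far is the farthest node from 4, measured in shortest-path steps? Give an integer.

Distances from 4: 1:2, 2:2, 3:2, 5:1, 6:2, 7:3.
The largest is 3 (to 7), so the eccentricity of 4 is 3.

3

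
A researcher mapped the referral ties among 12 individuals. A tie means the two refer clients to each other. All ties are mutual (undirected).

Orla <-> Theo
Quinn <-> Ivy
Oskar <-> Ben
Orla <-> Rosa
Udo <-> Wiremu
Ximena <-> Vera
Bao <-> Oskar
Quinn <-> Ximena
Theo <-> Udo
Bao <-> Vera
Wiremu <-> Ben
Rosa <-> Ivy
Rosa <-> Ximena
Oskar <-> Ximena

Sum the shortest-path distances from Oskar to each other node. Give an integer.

24

Distances from Oskar: Bao:1, Ben:1, Ivy:3, Orla:3, Quinn:2, Rosa:2, Theo:4, Udo:3, Vera:2, Wiremu:2, Ximena:1.
Sum = 1 + 1 + 3 + 3 + 2 + 2 + 4 + 3 + 2 + 2 + 1 = 24.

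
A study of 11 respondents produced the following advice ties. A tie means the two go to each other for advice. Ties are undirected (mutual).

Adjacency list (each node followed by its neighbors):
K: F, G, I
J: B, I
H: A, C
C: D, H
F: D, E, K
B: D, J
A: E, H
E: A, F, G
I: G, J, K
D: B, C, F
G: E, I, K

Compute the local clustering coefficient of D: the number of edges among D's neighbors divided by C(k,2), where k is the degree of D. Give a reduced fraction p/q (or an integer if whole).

D's neighbors: B, C, and F (k = 3).
Possible neighbor pairs: C(3,2) = 3. Edges among them: none → e = 0.
Clustering(D) = 0/3 = 0.

0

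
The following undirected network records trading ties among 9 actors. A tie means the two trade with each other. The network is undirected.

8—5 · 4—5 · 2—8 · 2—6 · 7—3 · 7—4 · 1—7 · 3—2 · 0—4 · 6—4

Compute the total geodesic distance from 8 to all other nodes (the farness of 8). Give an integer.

18

Distances from 8: 0:3, 1:4, 2:1, 3:2, 4:2, 5:1, 6:2, 7:3.
Sum = 3 + 4 + 1 + 2 + 2 + 1 + 2 + 3 = 18.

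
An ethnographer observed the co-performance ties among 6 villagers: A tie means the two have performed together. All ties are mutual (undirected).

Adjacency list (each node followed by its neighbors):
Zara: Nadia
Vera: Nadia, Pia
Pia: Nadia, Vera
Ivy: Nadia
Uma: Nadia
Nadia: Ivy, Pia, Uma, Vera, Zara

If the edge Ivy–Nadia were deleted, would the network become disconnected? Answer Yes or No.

Without the Ivy–Nadia edge there is no alternate route between Ivy and Nadia, so the network disconnects. It is a bridge.

Yes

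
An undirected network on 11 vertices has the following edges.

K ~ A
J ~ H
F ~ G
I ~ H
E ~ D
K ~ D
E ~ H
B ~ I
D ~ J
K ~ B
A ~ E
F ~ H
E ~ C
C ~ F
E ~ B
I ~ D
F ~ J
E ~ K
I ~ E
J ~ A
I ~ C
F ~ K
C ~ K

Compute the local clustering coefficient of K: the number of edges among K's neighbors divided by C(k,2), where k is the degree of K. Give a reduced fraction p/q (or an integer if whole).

K's neighbors: A, B, C, D, E, and F (k = 6).
Possible neighbor pairs: C(6,2) = 15. Edges among them: A–E, B–E, C–E, C–F, D–E → e = 5.
Clustering(K) = 5/15 = 1/3.

1/3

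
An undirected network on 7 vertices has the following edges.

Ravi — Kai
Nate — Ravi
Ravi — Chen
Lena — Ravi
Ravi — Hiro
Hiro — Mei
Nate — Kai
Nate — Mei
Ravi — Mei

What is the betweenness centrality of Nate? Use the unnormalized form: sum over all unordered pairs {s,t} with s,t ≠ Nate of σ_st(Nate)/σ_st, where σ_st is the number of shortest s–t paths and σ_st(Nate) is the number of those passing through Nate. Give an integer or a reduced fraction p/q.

1/2

Pairs whose geodesics pass through Nate — Kai–Mei: 1/2.
All other pairs contribute 0.
Summing the contributions gives betweenness(Nate) = 1/2.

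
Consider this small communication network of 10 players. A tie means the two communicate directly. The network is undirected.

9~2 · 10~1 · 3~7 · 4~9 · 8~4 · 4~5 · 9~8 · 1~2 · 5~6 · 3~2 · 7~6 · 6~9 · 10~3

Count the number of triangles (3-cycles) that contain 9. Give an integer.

9's neighbors: 2, 4, 6, and 8.
Neighbor pairs that are themselves tied: 9–4–8. Each forms one triangle with 9, for 1 in total.

1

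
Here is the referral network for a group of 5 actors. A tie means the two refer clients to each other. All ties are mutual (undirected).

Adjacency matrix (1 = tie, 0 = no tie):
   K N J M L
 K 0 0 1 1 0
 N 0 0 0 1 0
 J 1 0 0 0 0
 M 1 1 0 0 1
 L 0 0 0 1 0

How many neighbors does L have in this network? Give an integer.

L is directly tied to M. That is 1 neighbor, so the degree of L is 1.

1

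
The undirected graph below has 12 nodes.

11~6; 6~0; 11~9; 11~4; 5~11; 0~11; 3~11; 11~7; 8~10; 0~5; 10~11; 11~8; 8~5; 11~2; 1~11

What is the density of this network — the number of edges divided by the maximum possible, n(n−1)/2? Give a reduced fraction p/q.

5/22

There are 15 edges and 12 nodes, so the maximum possible is C(12,2) = 66.
Density = 15/66 = 5/22.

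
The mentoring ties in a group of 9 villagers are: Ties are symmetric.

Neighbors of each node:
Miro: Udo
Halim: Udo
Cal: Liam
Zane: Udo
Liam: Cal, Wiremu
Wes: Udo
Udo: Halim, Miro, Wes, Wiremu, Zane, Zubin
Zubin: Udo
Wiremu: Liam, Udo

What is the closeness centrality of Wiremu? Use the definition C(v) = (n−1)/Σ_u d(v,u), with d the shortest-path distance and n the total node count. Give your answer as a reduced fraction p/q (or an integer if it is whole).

Distances from Wiremu: Cal:2, Halim:2, Liam:1, Miro:2, Udo:1, Wes:2, Zane:2, Zubin:2. Sum = 14.
n = 9, so closeness = 8/14 = 4/7.

4/7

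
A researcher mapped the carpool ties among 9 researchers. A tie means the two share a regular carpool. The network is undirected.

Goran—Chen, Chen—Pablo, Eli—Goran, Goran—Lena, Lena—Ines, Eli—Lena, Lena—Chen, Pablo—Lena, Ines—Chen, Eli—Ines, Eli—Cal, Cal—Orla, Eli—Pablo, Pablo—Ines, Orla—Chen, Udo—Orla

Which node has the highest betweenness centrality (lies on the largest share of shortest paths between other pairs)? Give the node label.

Chen

Unnormalized betweenness of each node: Cal:2, Chen:26/3, Eli:14/3, Goran:1/4, Ines:1/4, Lena:11/12, Orla:8, Pablo:1/4, Udo:0.
Chen has the largest value, 26/3, making it the main broker — the node through which the most shortest paths run.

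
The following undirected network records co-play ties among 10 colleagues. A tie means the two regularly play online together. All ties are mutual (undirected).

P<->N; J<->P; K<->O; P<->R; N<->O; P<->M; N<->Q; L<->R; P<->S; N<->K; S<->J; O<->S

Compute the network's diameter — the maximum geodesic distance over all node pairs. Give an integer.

Eccentricity of each node (its greatest distance to any other): J:3, K:4, L:4, M:3, N:3, O:4, P:2, Q:4, R:3, S:3.
The maximum eccentricity is 4, realized for instance by the pair O–L via O – N – P – R – L. So the diameter is 4.

4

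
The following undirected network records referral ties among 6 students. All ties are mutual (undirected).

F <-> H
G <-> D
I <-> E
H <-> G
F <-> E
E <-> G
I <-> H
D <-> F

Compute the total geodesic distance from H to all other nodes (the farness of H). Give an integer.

Distances from H: D:2, E:2, F:1, G:1, I:1.
Sum = 2 + 2 + 1 + 1 + 1 = 7.

7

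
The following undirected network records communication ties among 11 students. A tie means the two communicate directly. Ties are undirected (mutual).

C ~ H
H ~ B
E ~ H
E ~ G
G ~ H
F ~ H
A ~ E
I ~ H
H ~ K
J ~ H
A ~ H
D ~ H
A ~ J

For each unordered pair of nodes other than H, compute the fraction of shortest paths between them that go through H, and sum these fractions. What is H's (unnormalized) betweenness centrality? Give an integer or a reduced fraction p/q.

41

Pairs whose geodesics pass through H — B–K: 1; B–D: 1; B–E: 1; B–F: 1; B–J: 1; B–A: 1; B–G: 1; B–C: 1; B–I: 1; K–D: 1; K–E: 1; K–F: 1; K–J: 1; K–A: 1 … (+28 more pairs).
All other pairs contribute 0.
Summing the contributions gives betweenness(H) = 41.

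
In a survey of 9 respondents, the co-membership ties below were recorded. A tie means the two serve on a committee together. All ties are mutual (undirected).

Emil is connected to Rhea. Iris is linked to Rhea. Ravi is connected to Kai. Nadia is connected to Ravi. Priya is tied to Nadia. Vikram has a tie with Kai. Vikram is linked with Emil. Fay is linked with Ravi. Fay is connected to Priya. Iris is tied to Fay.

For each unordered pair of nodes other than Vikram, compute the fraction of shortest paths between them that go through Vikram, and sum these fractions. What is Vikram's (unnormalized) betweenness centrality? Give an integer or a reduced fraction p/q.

Pairs whose geodesics pass through Vikram — Nadia–Emil: 1; Ravi–Emil: 1; Kai–Emil: 1; Kai–Rhea: 1.
All other pairs contribute 0.
Summing the contributions gives betweenness(Vikram) = 4.

4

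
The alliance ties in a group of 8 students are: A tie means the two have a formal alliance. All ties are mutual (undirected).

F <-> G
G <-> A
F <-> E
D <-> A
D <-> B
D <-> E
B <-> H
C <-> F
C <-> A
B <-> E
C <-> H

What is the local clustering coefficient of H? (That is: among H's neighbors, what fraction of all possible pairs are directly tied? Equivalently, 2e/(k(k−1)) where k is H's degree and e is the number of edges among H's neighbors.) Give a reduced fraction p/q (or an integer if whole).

H's neighbors: B and C (k = 2).
Possible neighbor pairs: C(2,2) = 1. Edges among them: none → e = 0.
Clustering(H) = 0/1.

0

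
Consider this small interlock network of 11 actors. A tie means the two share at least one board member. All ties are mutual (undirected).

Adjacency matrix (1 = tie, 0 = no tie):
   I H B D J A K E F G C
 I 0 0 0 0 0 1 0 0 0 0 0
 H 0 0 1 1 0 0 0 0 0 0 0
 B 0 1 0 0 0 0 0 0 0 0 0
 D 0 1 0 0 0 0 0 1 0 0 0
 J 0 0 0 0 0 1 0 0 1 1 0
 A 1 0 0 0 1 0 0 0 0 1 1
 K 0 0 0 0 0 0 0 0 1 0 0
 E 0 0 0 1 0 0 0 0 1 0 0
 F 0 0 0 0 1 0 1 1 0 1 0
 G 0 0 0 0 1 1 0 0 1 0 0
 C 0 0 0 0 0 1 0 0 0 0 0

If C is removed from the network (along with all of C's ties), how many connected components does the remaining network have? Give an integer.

C's neighbors (A) remain reachable from one another through other ties, so the rest of the network stays in one piece.

1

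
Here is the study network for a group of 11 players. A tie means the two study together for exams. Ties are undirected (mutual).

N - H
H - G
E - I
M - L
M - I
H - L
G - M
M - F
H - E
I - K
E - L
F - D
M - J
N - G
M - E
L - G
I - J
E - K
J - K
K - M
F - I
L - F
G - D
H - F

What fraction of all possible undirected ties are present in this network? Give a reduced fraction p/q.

24/55

There are 24 edges and 11 nodes, so the maximum possible is C(11,2) = 55.
Density = 24/55.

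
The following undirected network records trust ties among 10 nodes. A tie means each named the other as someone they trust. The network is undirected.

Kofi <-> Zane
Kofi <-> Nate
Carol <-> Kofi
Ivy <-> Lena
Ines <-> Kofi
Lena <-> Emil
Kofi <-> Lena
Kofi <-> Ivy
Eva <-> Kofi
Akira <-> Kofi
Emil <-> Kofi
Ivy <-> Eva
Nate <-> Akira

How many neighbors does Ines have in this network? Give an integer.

Ines is directly tied to Kofi. That is 1 neighbor, so the degree of Ines is 1.

1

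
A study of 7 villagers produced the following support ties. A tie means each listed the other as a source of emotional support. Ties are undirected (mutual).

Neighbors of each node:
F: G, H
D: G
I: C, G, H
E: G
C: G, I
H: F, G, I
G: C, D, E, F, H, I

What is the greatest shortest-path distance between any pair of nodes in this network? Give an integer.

2

Eccentricity of each node (its greatest distance to any other): C:2, D:2, E:2, F:2, G:1, H:2, I:2.
The maximum eccentricity is 2, realized for instance by the pair F–E via F – G – E. So the diameter is 2.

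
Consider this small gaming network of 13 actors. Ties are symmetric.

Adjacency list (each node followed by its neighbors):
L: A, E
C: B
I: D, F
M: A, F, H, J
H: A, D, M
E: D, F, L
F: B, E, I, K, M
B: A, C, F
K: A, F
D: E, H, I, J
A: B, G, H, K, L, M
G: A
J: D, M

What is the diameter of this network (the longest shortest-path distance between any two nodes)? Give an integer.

Eccentricity of each node (its greatest distance to any other): A:3, B:3, C:4, D:4, E:3, F:3, G:4, H:3, I:4, J:4, K:3, L:3, M:3.
The maximum eccentricity is 4, realized for instance by the pair G–I via G – A – H – D – I. So the diameter is 4.

4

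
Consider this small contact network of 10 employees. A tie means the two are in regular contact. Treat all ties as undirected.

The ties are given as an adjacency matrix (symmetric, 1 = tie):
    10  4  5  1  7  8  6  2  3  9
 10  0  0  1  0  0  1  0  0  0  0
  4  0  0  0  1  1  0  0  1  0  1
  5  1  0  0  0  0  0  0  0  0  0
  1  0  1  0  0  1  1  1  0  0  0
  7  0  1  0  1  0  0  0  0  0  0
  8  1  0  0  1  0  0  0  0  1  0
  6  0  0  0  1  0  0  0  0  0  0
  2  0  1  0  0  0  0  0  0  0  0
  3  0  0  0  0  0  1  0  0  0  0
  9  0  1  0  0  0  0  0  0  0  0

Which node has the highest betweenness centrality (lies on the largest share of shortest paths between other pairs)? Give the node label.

1

Unnormalized betweenness of each node: 1:24, 2:0, 3:0, 4:15, 5:0, 6:0, 7:0, 8:20, 9:0, 10:8.
1 has the largest value, 24, making it the main broker — the node through which the most shortest paths run.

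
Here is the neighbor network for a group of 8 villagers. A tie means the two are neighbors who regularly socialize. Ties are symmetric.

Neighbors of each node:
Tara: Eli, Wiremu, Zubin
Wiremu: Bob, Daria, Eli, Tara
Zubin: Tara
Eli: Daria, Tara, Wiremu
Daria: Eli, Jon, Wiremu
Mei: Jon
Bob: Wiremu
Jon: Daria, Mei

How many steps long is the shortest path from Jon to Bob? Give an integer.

One shortest route is Jon – Daria – Wiremu – Bob, which uses 3 edges, and at distance 2 from Jon we only reach {Eli, Wiremu}, which does not include Bob. So d(Jon,Bob) = 3.

3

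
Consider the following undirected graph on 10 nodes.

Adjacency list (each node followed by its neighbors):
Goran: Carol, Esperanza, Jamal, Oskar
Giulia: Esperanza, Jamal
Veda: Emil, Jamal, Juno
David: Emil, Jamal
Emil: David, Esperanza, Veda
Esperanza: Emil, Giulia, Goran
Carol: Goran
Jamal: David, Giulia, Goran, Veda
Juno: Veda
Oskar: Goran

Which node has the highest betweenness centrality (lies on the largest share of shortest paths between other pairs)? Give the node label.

Goran

Unnormalized betweenness of each node: Carol:0, David:1/2, Emil:4, Esperanza:11/2, Giulia:1/2, Goran:31/2, Jamal:29/2, Juno:0, Oskar:0, Veda:17/2.
Goran has the largest value, 31/2, making it the main broker — the node through which the most shortest paths run.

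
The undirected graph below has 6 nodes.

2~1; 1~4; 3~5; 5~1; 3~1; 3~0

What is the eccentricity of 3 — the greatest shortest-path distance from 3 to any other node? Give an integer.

2

Distances from 3: 0:1, 1:1, 2:2, 4:2, 5:1.
The largest is 2 (to 4 and 2), so the eccentricity of 3 is 2.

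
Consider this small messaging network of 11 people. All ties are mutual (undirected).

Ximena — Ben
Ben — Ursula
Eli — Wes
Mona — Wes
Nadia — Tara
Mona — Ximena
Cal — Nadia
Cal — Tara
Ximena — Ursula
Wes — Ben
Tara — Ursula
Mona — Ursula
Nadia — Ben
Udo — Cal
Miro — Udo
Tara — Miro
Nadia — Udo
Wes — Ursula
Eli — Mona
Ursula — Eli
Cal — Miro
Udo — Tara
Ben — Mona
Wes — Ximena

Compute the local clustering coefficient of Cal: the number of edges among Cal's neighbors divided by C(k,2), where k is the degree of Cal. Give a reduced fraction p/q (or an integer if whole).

Cal's neighbors: Miro, Nadia, Tara, and Udo (k = 4).
Possible neighbor pairs: C(4,2) = 6. Edges among them: Miro–Tara, Miro–Udo, Nadia–Tara, Nadia–Udo, Tara–Udo → e = 5.
Clustering(Cal) = 5/6.

5/6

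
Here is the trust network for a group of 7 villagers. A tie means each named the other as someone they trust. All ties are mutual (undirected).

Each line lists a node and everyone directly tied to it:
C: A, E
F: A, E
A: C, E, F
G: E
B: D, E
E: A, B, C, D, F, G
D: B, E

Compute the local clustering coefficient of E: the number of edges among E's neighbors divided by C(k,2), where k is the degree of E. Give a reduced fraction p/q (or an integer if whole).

1/5

E's neighbors: A, B, C, D, F, and G (k = 6).
Possible neighbor pairs: C(6,2) = 15. Edges among them: A–C, A–F, B–D → e = 3.
Clustering(E) = 3/15 = 1/5.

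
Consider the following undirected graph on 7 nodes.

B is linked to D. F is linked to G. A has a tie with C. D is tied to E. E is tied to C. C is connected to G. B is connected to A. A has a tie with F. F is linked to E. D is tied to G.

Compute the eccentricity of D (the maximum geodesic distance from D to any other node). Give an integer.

Distances from D: A:2, B:1, C:2, E:1, F:2, G:1.
The largest is 2 (to C, F, and A), so the eccentricity of D is 2.

2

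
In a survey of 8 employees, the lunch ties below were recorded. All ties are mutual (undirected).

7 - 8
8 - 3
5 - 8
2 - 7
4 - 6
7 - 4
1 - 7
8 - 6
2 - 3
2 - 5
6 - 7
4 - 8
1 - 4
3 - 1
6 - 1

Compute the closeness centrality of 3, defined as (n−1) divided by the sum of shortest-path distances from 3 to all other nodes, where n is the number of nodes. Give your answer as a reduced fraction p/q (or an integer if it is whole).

7/11

Distances from 3: 1:1, 2:1, 4:2, 5:2, 6:2, 7:2, 8:1. Sum = 11.
n = 8, so closeness = 7/11.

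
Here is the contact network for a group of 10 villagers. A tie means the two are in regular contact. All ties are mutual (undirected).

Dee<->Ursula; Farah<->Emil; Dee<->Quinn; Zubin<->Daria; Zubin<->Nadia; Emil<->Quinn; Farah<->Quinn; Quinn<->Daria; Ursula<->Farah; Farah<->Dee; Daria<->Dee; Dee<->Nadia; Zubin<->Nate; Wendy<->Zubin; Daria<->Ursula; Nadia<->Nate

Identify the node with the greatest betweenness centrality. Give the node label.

Unnormalized betweenness of each node: Daria:61/6, Dee:53/6, Emil:0, Farah:8/3, Nadia:31/6, Nate:0, Quinn:11/2, Ursula:5/6, Wendy:0, Zubin:65/6.
Zubin has the largest value, 65/6, making it the main broker — the node through which the most shortest paths run.

Zubin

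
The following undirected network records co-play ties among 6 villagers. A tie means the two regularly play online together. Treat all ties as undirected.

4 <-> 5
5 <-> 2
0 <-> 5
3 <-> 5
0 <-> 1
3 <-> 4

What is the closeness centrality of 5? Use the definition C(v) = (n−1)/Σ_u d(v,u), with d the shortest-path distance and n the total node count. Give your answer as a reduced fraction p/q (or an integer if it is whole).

Distances from 5: 0:1, 1:2, 2:1, 3:1, 4:1. Sum = 6.
n = 6, so closeness = 5/6.

5/6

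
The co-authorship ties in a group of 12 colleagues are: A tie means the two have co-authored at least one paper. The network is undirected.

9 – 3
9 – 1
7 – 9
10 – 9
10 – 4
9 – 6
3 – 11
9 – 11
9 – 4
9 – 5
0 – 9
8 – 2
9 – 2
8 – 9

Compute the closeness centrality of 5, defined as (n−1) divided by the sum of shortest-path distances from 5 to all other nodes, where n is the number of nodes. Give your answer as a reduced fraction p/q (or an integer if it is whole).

Distances from 5: 0:2, 1:2, 2:2, 3:2, 4:2, 6:2, 7:2, 8:2, 9:1, 10:2, 11:2. Sum = 21.
n = 12, so closeness = 11/21.

11/21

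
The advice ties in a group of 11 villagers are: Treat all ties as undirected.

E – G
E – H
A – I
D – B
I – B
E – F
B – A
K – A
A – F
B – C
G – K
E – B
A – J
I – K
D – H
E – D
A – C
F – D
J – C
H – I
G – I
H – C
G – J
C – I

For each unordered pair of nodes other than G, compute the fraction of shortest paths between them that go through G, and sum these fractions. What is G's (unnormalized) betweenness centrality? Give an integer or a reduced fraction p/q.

Pairs whose geodesics pass through G — E–J: 1; E–K: 1; E–I: 1/3; D–J: 1/5; D–K: 1/5; J–K: 1/2; J–I: 1/3.
All other pairs contribute 0.
Summing the contributions gives betweenness(G) = 107/30.

107/30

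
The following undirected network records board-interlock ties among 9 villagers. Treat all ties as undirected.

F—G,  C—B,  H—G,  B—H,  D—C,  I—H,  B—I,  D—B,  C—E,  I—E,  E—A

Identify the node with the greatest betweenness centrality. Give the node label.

Unnormalized betweenness of each node: A:0, B:15/2, C:3, D:0, E:15/2, F:0, G:7, H:12, I:7.
H has the largest value, 12, making it the main broker — the node through which the most shortest paths run.

H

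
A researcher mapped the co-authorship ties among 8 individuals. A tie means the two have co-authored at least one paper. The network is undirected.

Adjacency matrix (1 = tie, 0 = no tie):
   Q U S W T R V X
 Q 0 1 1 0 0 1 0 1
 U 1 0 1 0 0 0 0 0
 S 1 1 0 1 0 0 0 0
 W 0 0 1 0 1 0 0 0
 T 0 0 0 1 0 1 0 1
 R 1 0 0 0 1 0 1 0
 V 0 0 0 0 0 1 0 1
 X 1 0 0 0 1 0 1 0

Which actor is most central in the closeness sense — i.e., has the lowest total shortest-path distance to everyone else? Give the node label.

Q

Farness (sum of distances to all others) for each node — Q:10, R:11, S:12, T:12, U:14, V:15, W:13, X:11.
The smallest farness is 10, for Q, so Q has the highest closeness.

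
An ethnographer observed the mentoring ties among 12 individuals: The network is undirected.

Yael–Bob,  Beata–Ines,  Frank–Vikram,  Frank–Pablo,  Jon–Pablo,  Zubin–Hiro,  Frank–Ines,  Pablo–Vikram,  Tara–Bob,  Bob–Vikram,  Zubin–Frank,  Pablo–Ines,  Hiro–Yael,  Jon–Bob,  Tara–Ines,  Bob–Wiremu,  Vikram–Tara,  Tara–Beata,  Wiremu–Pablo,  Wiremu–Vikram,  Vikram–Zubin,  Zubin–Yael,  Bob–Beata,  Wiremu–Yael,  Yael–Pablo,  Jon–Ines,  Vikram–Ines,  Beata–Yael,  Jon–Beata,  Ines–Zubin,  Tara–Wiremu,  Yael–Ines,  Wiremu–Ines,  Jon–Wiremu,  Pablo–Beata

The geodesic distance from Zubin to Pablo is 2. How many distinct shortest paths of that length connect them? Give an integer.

The shortest distance is 2. The length-2 paths are: Zubin–Yael–Pablo; Zubin–Vikram–Pablo; Zubin–Ines–Pablo; Zubin–Frank–Pablo.
That gives 4 distinct shortest paths.

4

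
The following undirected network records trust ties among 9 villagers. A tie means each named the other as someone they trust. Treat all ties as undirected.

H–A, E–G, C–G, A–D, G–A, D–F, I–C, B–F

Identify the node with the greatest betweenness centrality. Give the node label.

Unnormalized betweenness of each node: A:19, B:0, C:7, D:12, E:0, F:7, G:17, H:0, I:0.
A has the largest value, 19, making it the main broker — the node through which the most shortest paths run.

A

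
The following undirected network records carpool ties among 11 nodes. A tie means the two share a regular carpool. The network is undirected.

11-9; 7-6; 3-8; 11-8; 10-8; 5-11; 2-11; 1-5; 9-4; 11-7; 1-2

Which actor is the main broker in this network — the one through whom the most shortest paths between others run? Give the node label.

Unnormalized betweenness of each node: 1:1/2, 2:4, 3:0, 4:0, 5:4, 6:0, 7:9, 8:17, 9:9, 10:0, 11:75/2.
11 has the largest value, 75/2, making it the main broker — the node through which the most shortest paths run.

11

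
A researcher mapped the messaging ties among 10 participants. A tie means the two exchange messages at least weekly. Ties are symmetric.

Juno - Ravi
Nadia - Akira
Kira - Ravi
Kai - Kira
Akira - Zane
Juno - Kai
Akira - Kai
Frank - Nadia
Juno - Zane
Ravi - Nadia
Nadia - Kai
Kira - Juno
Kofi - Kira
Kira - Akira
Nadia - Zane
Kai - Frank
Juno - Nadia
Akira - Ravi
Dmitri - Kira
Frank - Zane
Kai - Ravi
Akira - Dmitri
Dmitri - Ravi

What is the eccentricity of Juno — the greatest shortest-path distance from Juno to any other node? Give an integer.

2

Distances from Juno: Akira:2, Dmitri:2, Frank:2, Kai:1, Kira:1, Kofi:2, Nadia:1, Ravi:1, Zane:1.
The largest is 2 (to Dmitri, Kofi, Akira, and Frank), so the eccentricity of Juno is 2.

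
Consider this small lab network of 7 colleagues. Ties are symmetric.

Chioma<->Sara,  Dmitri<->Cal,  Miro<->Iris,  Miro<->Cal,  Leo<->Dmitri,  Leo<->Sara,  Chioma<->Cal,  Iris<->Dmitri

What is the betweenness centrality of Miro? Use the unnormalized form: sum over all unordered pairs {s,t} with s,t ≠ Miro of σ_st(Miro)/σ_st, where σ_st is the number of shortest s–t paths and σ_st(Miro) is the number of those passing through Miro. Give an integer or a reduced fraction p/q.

1

Pairs whose geodesics pass through Miro — Iris–Chioma: 1/2; Iris–Cal: 1/2.
All other pairs contribute 0.
Summing the contributions gives betweenness(Miro) = 1.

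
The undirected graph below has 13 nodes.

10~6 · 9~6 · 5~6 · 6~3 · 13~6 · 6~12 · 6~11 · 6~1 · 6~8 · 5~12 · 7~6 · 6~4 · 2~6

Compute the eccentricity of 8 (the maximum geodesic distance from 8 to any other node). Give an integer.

Distances from 8: 1:2, 2:2, 3:2, 4:2, 5:2, 6:1, 7:2, 9:2, 10:2, 11:2, 12:2, 13:2.
The largest is 2 (to 2, 13, 5, 4, 10, 9, 11, 1, 7, 12, and 3), so the eccentricity of 8 is 2.

2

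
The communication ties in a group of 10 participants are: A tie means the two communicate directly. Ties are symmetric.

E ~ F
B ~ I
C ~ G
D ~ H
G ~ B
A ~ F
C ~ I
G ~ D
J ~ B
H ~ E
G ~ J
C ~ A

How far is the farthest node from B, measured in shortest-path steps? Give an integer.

4

Distances from B: A:3, C:2, D:2, E:4, F:4, G:1, H:3, I:1, J:1.
The largest is 4 (to F and E), so the eccentricity of B is 4.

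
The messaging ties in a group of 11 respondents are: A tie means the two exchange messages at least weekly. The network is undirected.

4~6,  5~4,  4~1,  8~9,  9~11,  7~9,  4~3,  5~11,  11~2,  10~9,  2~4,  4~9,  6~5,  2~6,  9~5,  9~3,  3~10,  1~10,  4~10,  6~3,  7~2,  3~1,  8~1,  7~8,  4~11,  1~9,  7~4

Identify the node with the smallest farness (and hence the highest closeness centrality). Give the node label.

Farness (sum of distances to all others) for each node — 1:15, 2:16, 3:15, 4:11, 5:16, 6:17, 7:16, 8:18, 9:12, 10:16, 11:16.
The smallest farness is 11, for 4, so 4 has the highest closeness.

4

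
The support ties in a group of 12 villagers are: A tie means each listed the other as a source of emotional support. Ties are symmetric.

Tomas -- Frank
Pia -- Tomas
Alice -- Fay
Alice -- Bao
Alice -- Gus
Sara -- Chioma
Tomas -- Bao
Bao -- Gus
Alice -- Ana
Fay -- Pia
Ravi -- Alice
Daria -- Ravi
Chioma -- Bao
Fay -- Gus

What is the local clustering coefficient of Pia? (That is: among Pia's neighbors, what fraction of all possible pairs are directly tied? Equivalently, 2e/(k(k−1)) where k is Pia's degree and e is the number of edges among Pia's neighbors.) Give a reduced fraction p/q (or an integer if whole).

0

Pia's neighbors: Fay and Tomas (k = 2).
Possible neighbor pairs: C(2,2) = 1. Edges among them: none → e = 0.
Clustering(Pia) = 0/1.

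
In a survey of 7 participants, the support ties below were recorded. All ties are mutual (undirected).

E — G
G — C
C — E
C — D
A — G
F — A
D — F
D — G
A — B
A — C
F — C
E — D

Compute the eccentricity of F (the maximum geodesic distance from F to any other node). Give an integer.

Distances from F: A:1, B:2, C:1, D:1, E:2, G:2.
The largest is 2 (to G, B, and E), so the eccentricity of F is 2.

2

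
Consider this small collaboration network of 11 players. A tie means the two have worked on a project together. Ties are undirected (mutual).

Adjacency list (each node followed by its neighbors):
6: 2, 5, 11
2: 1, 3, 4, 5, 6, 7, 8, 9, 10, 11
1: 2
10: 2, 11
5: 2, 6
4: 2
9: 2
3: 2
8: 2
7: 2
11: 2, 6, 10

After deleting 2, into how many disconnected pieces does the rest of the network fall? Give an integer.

Without 2, the remaining ties split the others into: {5, 6, 10, 11}; {4}; {7}; {3}; {8}; {9}; {1}.
That's 7 separate components.

7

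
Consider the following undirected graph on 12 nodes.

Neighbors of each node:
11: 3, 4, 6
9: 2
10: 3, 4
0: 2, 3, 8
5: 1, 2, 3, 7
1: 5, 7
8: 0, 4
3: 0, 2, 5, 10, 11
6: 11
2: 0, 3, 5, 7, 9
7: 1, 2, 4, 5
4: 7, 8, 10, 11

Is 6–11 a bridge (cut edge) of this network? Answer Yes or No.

Without the 6–11 edge there is no alternate route between 6 and 11, so the network disconnects. It is a bridge.

Yes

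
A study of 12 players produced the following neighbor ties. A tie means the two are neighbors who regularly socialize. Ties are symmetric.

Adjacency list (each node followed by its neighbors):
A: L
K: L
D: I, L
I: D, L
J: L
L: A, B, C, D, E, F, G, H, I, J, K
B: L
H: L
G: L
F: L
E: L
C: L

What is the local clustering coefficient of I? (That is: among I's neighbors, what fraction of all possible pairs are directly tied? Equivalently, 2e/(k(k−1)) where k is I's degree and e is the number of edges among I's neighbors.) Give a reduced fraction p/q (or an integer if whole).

I's neighbors: D and L (k = 2).
Possible neighbor pairs: C(2,2) = 1. Edges among them: D–L → e = 1.
Clustering(I) = 1/1.

1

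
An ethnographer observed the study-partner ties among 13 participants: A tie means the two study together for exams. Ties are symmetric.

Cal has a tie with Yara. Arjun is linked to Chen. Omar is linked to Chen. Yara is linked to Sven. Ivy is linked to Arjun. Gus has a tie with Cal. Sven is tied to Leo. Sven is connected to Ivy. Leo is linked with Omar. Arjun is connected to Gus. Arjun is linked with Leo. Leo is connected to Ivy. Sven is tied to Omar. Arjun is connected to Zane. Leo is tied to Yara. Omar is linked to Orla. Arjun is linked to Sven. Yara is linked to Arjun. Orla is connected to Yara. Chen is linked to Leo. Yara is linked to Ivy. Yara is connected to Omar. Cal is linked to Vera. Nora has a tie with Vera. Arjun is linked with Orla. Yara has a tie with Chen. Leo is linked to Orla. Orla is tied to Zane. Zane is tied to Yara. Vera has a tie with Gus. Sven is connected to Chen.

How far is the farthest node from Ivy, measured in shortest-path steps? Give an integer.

4

Distances from Ivy: Arjun:1, Cal:2, Chen:2, Gus:2, Leo:1, Nora:4, Omar:2, Orla:2, Sven:1, Vera:3, Yara:1, Zane:2.
The largest is 4 (to Nora), so the eccentricity of Ivy is 4.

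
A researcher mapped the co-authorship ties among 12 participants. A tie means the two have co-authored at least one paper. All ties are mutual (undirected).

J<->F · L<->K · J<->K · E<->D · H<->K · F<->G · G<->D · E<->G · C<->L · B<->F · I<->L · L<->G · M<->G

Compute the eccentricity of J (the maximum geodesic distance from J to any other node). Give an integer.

3

Distances from J: B:2, C:3, D:3, E:3, F:1, G:2, H:2, I:3, K:1, L:2, M:3.
The largest is 3 (to I, C, M, E, and D), so the eccentricity of J is 3.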